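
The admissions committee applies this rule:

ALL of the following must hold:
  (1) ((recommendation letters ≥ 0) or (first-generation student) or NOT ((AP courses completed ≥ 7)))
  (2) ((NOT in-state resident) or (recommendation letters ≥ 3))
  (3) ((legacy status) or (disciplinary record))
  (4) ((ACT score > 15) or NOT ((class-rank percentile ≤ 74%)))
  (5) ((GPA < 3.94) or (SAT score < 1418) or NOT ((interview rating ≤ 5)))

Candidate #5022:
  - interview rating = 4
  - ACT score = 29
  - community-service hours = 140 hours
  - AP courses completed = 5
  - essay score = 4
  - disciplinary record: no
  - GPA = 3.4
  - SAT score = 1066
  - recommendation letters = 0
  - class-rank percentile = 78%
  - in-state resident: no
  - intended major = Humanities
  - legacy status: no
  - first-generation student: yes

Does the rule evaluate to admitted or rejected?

Rejected

Atomic conditions:
  recommendation letters ≥ 0: 0 ≥ 0 is true
  first-generation student: yes → true
  AP courses completed ≥ 7: 5 ≥ 7 is false
  NOT in-state resident: no → true
  recommendation letters ≥ 3: 0 ≥ 3 is false
  legacy status: no → false
  disciplinary record: no → false
  ACT score > 15: 29 > 15 is true
  class-rank percentile ≤ 74%: 78 ≤ 74 is false
  GPA < 3.94: 3.4 < 3.94 is true
  SAT score < 1418: 1066 < 1418 is true
  interview rating ≤ 5: 4 ≤ 5 is true
Combine:
[1.3] NOT false = true
[1] true OR true OR true = true
[2] true OR false = true
[3] false OR false = false
[4.2] NOT false = true
[4] true OR true = true
[5.3] NOT true = false
[5] true OR true OR false = true
[root] true AND true AND false AND true AND true = false
Overall: false → rejected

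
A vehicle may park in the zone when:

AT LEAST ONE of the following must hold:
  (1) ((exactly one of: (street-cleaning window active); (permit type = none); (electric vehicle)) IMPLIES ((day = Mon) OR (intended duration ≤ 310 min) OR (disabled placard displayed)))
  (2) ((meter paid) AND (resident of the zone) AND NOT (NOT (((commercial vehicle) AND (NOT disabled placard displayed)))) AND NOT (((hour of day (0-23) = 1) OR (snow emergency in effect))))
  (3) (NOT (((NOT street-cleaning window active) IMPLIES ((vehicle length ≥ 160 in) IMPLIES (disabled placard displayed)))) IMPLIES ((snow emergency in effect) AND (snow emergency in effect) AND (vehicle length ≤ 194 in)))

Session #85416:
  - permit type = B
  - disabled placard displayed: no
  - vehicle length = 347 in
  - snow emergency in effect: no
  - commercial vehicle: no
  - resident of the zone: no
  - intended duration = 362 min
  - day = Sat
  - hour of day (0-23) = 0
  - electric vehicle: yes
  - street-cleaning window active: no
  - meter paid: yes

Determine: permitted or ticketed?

Atomic conditions:
  street-cleaning window active: no → false
  permit type = none: B == none is false
  electric vehicle: yes → true
  day = Mon: Sat == Mon is false
  intended duration ≤ 310 min: 362 ≤ 310 is false
  disabled placard displayed: no → false
  meter paid: yes → true
  resident of the zone: no → false
  commercial vehicle: no → false
  NOT disabled placard displayed: no → true
  hour of day (0-23) = 1: 0 == 1 is false
  snow emergency in effect: no → false
  NOT street-cleaning window active: no → true
  vehicle length ≥ 160 in: 347 ≥ 160 is true
  vehicle length ≤ 194 in: 347 ≤ 194 is false
Combine:
[1.1] exactly-one(false, false, true) = true
[1.2] false OR false OR false = false
[1] true → false = false
[2.3.1.1] false AND true = false
[2.3.1] NOT false = true
[2.3] NOT true = false
[2.4.1] false OR false = false
[2.4] NOT false = true
[2] true AND false AND false AND true = false
[3.1.1.2] true → false = false
[3.1.1] true → false = false
[3.1] NOT false = true
[3.2] false AND false AND false = false
[3] true → false = false
[root] false OR false OR false = false
Overall: false → ticketed

Ticketed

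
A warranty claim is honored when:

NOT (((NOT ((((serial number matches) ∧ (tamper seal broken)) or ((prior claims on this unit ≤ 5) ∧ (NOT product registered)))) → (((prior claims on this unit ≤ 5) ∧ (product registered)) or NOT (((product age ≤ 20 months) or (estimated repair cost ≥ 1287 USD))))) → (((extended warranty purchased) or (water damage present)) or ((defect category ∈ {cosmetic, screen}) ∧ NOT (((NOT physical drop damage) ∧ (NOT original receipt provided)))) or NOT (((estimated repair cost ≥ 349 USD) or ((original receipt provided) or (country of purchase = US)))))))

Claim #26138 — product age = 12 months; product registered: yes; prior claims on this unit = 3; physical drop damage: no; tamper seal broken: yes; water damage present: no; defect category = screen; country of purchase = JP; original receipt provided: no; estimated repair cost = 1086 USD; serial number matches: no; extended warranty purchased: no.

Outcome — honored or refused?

Honored

Atomic conditions:
  serial number matches: no → false
  tamper seal broken: yes → true
  prior claims on this unit ≤ 5: 3 ≤ 5 is true
  NOT product registered: yes → false
  product registered: yes → true
  product age ≤ 20 months: 12 ≤ 20 is true
  estimated repair cost ≥ 1287 USD: 1086 ≥ 1287 is false
  extended warranty purchased: no → false
  water damage present: no → false
  defect category ∈ {cosmetic, screen}: screen is in the set → true
  NOT physical drop damage: no → true
  NOT original receipt provided: no → true
  estimated repair cost ≥ 349 USD: 1086 ≥ 349 is true
  original receipt provided: no → false
  country of purchase = US: JP == US is false
Combine:
[1.1.1.1.1] false AND true = false
[1.1.1.1.2] true AND false = false
[1.1.1.1] false OR false = false
[1.1.1] NOT false = true
[1.1.2.1] true AND true = true
[1.1.2.2.1] true OR false = true
[1.1.2.2] NOT true = false
[1.1.2] true OR false = true
[1.1] true → true = true
[1.2.1] false OR false = false
[1.2.2.2.1] true AND true = true
[1.2.2.2] NOT true = false
[1.2.2] true AND false = false
[1.2.3.1.2] false OR false = false
[1.2.3.1] true OR false = true
[1.2.3] NOT true = false
[1.2] false OR false OR false = false
[1] true → false = false
[root] NOT false = true
Overall: true → honored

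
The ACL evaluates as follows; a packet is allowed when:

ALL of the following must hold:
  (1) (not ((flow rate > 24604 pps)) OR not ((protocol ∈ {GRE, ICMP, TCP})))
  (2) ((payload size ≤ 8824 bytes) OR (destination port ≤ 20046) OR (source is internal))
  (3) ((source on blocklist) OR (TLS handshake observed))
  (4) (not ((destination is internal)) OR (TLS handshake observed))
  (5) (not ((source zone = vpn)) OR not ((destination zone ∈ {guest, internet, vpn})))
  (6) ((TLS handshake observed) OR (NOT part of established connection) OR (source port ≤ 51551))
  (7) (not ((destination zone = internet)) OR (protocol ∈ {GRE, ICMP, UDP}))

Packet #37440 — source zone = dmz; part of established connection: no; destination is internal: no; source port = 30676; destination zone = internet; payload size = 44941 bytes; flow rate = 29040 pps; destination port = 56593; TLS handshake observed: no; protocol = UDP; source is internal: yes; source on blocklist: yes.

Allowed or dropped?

Allowed

Atomic conditions:
  flow rate > 24604 pps: 29040 > 24604 is true
  protocol ∈ {GRE, ICMP, TCP}: UDP is not in the set → false
  payload size ≤ 8824 bytes: 44941 ≤ 8824 is false
  destination port ≤ 20046: 56593 ≤ 20046 is false
  source is internal: yes → true
  source on blocklist: yes → true
  TLS handshake observed: no → false
  destination is internal: no → false
  source zone = vpn: dmz == vpn is false
  destination zone ∈ {guest, internet, vpn}: internet is in the set → true
  NOT part of established connection: no → true
  source port ≤ 51551: 30676 ≤ 51551 is true
  destination zone = internet: internet == internet is true
  protocol ∈ {GRE, ICMP, UDP}: UDP is in the set → true
Combine:
[1.1] NOT true = false
[1.2] NOT false = true
[1] false OR true = true
[2] false OR false OR true = true
[3] true OR false = true
[4.1] NOT false = true
[4] true OR false = true
[5.1] NOT false = true
[5.2] NOT true = false
[5] true OR false = true
[6] false OR true OR true = true
[7.1] NOT true = false
[7] false OR true = true
[root] true AND true AND true AND true AND true AND true AND true = true
Overall: true → allowed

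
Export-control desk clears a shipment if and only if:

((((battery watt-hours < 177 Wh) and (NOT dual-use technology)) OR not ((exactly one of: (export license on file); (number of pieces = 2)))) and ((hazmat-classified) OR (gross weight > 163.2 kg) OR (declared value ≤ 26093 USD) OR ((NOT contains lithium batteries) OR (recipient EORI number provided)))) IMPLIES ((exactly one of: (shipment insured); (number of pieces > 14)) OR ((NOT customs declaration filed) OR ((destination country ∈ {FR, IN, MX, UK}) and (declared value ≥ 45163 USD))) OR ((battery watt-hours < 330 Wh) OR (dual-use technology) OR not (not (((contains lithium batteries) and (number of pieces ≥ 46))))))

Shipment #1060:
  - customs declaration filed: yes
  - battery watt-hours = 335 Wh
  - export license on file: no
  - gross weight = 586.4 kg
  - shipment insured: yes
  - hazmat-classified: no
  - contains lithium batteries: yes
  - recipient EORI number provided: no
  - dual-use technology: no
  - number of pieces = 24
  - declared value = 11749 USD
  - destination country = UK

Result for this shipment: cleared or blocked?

Atomic conditions:
  battery watt-hours < 177 Wh: 335 < 177 is false
  NOT dual-use technology: no → true
  export license on file: no → false
  number of pieces = 2: 24 == 2 is false
  hazmat-classified: no → false
  gross weight > 163.2 kg: 586.4 > 163.2 is true
  declared value ≤ 26093 USD: 11749 ≤ 26093 is true
  NOT contains lithium batteries: yes → false
  recipient EORI number provided: no → false
  shipment insured: yes → true
  number of pieces > 14: 24 > 14 is true
  NOT customs declaration filed: yes → false
  destination country ∈ {FR, IN, MX, UK}: UK is in the set → true
  declared value ≥ 45163 USD: 11749 ≥ 45163 is false
  battery watt-hours < 330 Wh: 335 < 330 is false
  dual-use technology: no → false
  contains lithium batteries: yes → true
  number of pieces ≥ 46: 24 ≥ 46 is false
Combine:
[1.1.1] false AND true = false
[1.1.2.1] exactly-one(false, false) = false
[1.1.2] NOT false = true
[1.1] false OR true = true
[1.2.4] false OR false = false
[1.2] false OR true OR true OR false = true
[1] true AND true = true
[2.1] exactly-one(true, true) = false
[2.2.2] true AND false = false
[2.2] false OR false = false
[2.3.3.1.1] true AND false = false
[2.3.3.1] NOT false = true
[2.3.3] NOT true = false
[2.3] false OR false OR false = false
[2] false OR false OR false = false
[root] true → false = false
Overall: false → blocked

Blocked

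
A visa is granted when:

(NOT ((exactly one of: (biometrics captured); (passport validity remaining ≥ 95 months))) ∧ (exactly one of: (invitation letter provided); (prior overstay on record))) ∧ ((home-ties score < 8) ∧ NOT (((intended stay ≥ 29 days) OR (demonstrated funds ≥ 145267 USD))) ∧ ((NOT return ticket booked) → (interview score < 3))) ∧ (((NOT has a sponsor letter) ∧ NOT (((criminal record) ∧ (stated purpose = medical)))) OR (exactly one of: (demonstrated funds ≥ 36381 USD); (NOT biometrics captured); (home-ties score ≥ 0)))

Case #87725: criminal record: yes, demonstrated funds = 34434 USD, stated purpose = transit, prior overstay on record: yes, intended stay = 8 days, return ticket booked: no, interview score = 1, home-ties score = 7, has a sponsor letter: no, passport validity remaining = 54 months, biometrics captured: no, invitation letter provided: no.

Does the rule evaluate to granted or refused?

Atomic conditions:
  biometrics captured: no → false
  passport validity remaining ≥ 95 months: 54 ≥ 95 is false
  invitation letter provided: no → false
  prior overstay on record: yes → true
  home-ties score < 8: 7 < 8 is true
  intended stay ≥ 29 days: 8 ≥ 29 is false
  demonstrated funds ≥ 145267 USD: 34434 ≥ 145267 is false
  NOT return ticket booked: no → true
  interview score < 3: 1 < 3 is true
  NOT has a sponsor letter: no → true
  criminal record: yes → true
  stated purpose = medical: transit == medical is false
  demonstrated funds ≥ 36381 USD: 34434 ≥ 36381 is false
  NOT biometrics captured: no → true
  home-ties score ≥ 0: 7 ≥ 0 is true
Combine:
[1.1.1] exactly-one(false, false) = false
[1.1] NOT false = true
[1.2] exactly-one(false, true) = true
[1] true AND true = true
[2.2.1] false OR false = false
[2.2] NOT false = true
[2.3] true → true = true
[2] true AND true AND true = true
[3.1.2.1] true AND false = false
[3.1.2] NOT false = true
[3.1] true AND true = true
[3.2] exactly-one(false, true, true) = false
[3] true OR false = true
[root] true AND true AND true = true
Overall: true → granted

Granted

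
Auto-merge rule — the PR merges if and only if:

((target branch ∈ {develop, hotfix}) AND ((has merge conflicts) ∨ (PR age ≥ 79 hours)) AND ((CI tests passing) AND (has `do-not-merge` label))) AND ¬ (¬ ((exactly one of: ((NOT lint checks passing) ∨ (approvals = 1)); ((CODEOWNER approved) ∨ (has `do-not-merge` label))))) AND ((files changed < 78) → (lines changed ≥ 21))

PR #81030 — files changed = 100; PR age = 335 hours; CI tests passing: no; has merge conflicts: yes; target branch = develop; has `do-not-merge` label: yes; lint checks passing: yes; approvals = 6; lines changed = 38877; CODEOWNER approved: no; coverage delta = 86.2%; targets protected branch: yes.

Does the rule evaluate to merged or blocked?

Atomic conditions:
  target branch ∈ {develop, hotfix}: develop is in the set → true
  has merge conflicts: yes → true
  PR age ≥ 79 hours: 335 ≥ 79 is true
  CI tests passing: no → false
  has `do-not-merge` label: yes → true
  NOT lint checks passing: yes → false
  approvals = 1: 6 == 1 is false
  CODEOWNER approved: no → false
  files changed < 78: 100 < 78 is false
  lines changed ≥ 21: 38877 ≥ 21 is true
Combine:
[1.2] true OR true = true
[1.3] false AND true = false
[1] true AND true AND false = false
[2.1.1.1] false OR false = false
[2.1.1.2] false OR true = true
[2.1.1] exactly-one(false, true) = true
[2.1] NOT true = false
[2] NOT false = true
[3] false → true (antecedent false ⇒ implication holds) = true
[root] false AND true AND true = false
Overall: false → blocked

Blocked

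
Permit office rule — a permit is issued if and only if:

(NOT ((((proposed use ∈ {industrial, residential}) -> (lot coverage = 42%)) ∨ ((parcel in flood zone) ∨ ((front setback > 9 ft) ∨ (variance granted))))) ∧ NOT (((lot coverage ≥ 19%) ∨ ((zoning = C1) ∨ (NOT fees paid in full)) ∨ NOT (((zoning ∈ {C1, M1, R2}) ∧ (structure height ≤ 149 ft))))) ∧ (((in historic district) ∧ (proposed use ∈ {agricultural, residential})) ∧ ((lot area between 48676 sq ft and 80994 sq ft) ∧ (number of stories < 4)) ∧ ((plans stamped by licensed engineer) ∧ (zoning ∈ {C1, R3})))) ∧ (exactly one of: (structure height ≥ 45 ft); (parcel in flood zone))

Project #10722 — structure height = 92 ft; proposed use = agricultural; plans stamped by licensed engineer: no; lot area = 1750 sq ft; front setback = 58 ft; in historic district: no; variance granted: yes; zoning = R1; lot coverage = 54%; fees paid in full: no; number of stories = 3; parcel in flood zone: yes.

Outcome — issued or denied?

Denied

Atomic conditions:
  proposed use ∈ {industrial, residential}: agricultural is not in the set → false
  lot coverage = 42%: 54 == 42 is false
  parcel in flood zone: yes → true
  front setback > 9 ft: 58 > 9 is true
  variance granted: yes → true
  lot coverage ≥ 19%: 54 ≥ 19 is true
  zoning = C1: R1 == C1 is false
  NOT fees paid in full: no → true
  zoning ∈ {C1, M1, R2}: R1 is not in the set → false
  structure height ≤ 149 ft: 92 ≤ 149 is true
  in historic district: no → false
  proposed use ∈ {agricultural, residential}: agricultural is in the set → true
  lot area between 48676 sq ft and 80994 sq ft: 1750 in [48676, 80994] is false
  number of stories < 4: 3 < 4 is true
  plans stamped by licensed engineer: no → false
  zoning ∈ {C1, R3}: R1 is not in the set → false
  structure height ≥ 45 ft: 92 ≥ 45 is true
Combine:
[1.1.1.1] false → false (antecedent false ⇒ implication holds) = true
[1.1.1.2.2] true OR true = true
[1.1.1.2] true OR true = true
[1.1.1] true OR true = true
[1.1] NOT true = false
[1.2.1.2] false OR true = true
[1.2.1.3.1] false AND true = false
[1.2.1.3] NOT false = true
[1.2.1] true OR true OR true = true
[1.2] NOT true = false
[1.3.1] false AND true = false
[1.3.2] false AND true = false
[1.3.3] false AND false = false
[1.3] false AND false AND false = false
[1] false AND false AND false = false
[2] exactly-one(true, true) = false
[root] false AND false = false
Overall: false → denied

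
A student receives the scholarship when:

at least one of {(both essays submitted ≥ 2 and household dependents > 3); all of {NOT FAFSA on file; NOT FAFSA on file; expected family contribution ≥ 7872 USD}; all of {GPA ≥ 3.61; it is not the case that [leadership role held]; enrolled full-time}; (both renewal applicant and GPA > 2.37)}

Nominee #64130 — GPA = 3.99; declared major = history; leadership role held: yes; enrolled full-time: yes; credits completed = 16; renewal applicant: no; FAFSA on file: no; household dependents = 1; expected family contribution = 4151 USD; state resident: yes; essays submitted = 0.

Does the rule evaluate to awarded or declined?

Declined

Atomic conditions:
  essays submitted ≥ 2: 0 ≥ 2 is false
  household dependents > 3: 1 > 3 is false
  NOT FAFSA on file: no → true
  expected family contribution ≥ 7872 USD: 4151 ≥ 7872 is false
  GPA ≥ 3.61: 3.99 ≥ 3.61 is true
  leadership role held: yes → true
  enrolled full-time: yes → true
  renewal applicant: no → false
  GPA > 2.37: 3.99 > 2.37 is true
Combine:
[1] false AND false = false
[2] true AND true AND false = false
[3.2] NOT true = false
[3] true AND false AND true = false
[4] false AND true = false
[root] false OR false OR false OR false = false
Overall: false → declined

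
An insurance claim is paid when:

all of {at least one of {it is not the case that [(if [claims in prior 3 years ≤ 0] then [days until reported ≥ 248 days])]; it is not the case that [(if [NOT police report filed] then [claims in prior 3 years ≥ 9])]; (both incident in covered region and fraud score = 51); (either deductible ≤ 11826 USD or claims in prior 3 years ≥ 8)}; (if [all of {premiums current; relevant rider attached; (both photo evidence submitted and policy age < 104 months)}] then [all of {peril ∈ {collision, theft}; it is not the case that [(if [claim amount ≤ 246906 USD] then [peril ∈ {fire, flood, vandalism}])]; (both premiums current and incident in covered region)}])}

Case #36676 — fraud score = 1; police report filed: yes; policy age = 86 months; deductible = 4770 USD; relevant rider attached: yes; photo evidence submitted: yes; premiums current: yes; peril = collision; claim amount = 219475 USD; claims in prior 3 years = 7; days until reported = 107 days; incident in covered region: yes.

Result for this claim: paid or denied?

Atomic conditions:
  claims in prior 3 years ≤ 0: 7 ≤ 0 is false
  days until reported ≥ 248 days: 107 ≥ 248 is false
  NOT police report filed: yes → false
  claims in prior 3 years ≥ 9: 7 ≥ 9 is false
  incident in covered region: yes → true
  fraud score = 51: 1 == 51 is false
  deductible ≤ 11826 USD: 4770 ≤ 11826 is true
  claims in prior 3 years ≥ 8: 7 ≥ 8 is false
  premiums current: yes → true
  relevant rider attached: yes → true
  photo evidence submitted: yes → true
  policy age < 104 months: 86 < 104 is true
  peril ∈ {collision, theft}: collision is in the set → true
  claim amount ≤ 246906 USD: 219475 ≤ 246906 is true
  peril ∈ {fire, flood, vandalism}: collision is not in the set → false
Combine:
[1.1.1] false → false (antecedent false ⇒ implication holds) = true
[1.1] NOT true = false
[1.2.1] false → false (antecedent false ⇒ implication holds) = true
[1.2] NOT true = false
[1.3] true AND false = false
[1.4] true OR false = true
[1] false OR false OR false OR true = true
[2.1.3] true AND true = true
[2.1] true AND true AND true = true
[2.2.2.1] true → false = false
[2.2.2] NOT false = true
[2.2.3] true AND true = true
[2.2] true AND true AND true = true
[2] true → true = true
[root] true AND true = true
Overall: true → paid

Paid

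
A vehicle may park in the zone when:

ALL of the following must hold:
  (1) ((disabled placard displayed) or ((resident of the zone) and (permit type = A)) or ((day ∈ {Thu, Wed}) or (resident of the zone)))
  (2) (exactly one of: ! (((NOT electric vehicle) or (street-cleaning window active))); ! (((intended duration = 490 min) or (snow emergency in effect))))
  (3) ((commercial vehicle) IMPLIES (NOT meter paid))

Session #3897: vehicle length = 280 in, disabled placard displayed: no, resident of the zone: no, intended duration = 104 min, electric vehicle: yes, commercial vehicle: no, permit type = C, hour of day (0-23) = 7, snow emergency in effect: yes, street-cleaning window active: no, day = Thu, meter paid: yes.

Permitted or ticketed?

Permitted

Atomic conditions:
  disabled placard displayed: no → false
  resident of the zone: no → false
  permit type = A: C == A is false
  day ∈ {Thu, Wed}: Thu is in the set → true
  NOT electric vehicle: yes → false
  street-cleaning window active: no → false
  intended duration = 490 min: 104 == 490 is false
  snow emergency in effect: yes → true
  commercial vehicle: no → false
  NOT meter paid: yes → false
Combine:
[1.2] false AND false = false
[1.3] true OR false = true
[1] false OR false OR true = true
[2.1.1] false OR false = false
[2.1] NOT false = true
[2.2.1] false OR true = true
[2.2] NOT true = false
[2] exactly-one(true, false) = true
[3] false → false (antecedent false ⇒ implication holds) = true
[root] true AND true AND true = true
Overall: true → permitted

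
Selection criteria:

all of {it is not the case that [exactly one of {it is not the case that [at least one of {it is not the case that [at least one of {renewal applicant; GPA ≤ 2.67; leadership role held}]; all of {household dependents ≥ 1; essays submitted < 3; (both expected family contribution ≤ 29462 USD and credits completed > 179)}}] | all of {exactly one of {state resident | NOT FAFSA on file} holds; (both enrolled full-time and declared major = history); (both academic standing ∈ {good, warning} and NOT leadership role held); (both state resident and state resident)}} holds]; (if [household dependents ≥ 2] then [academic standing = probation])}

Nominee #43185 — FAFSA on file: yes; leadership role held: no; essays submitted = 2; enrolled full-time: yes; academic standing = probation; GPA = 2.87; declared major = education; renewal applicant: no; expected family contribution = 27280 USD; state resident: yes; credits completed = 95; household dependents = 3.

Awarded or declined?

Awarded

Atomic conditions:
  renewal applicant: no → false
  GPA ≤ 2.67: 2.87 ≤ 2.67 is false
  leadership role held: no → false
  household dependents ≥ 1: 3 ≥ 1 is true
  essays submitted < 3: 2 < 3 is true
  expected family contribution ≤ 29462 USD: 27280 ≤ 29462 is true
  credits completed > 179: 95 > 179 is false
  state resident: yes → true
  NOT FAFSA on file: yes → false
  enrolled full-time: yes → true
  declared major = history: education == history is false
  academic standing ∈ {good, warning}: probation is not in the set → false
  NOT leadership role held: no → true
  household dependents ≥ 2: 3 ≥ 2 is true
  academic standing = probation: probation == probation is true
Combine:
[1.1.1.1.1.1] false OR false OR false = false
[1.1.1.1.1] NOT false = true
[1.1.1.1.2.3] true AND false = false
[1.1.1.1.2] true AND true AND false = false
[1.1.1.1] true OR false = true
[1.1.1] NOT true = false
[1.1.2.1] exactly-one(true, false) = true
[1.1.2.2] true AND false = false
[1.1.2.3] false AND true = false
[1.1.2.4] true AND true = true
[1.1.2] true AND false AND false AND true = false
[1.1] exactly-one(false, false) = false
[1] NOT false = true
[2] true → true = true
[root] true AND true = true
Overall: true → awarded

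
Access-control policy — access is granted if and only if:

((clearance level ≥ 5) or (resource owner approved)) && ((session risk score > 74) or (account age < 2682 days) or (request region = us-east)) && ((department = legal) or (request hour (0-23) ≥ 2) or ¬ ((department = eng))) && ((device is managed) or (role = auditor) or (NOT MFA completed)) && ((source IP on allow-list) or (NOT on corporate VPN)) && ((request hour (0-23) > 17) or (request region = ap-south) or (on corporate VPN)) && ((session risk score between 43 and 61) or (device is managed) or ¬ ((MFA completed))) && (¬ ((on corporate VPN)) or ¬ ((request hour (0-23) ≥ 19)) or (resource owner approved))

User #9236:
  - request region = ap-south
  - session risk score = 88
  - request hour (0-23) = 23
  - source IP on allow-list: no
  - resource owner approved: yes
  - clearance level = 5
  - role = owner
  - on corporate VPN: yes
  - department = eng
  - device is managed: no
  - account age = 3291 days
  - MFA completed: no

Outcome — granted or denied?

Atomic conditions:
  clearance level ≥ 5: 5 ≥ 5 is true
  resource owner approved: yes → true
  session risk score > 74: 88 > 74 is true
  account age < 2682 days: 3291 < 2682 is false
  request region = us-east: ap-south == us-east is false
  department = legal: eng == legal is false
  request hour (0-23) ≥ 2: 23 ≥ 2 is true
  department = eng: eng == eng is true
  device is managed: no → false
  role = auditor: owner == auditor is false
  NOT MFA completed: no → true
  source IP on allow-list: no → false
  NOT on corporate VPN: yes → false
  request hour (0-23) > 17: 23 > 17 is true
  request region = ap-south: ap-south == ap-south is true
  on corporate VPN: yes → true
  session risk score between 43 and 61: 88 in [43, 61] is false
  MFA completed: no → false
  request hour (0-23) ≥ 19: 23 ≥ 19 is true
Combine:
[1] true OR true = true
[2] true OR false OR false = true
[3.3] NOT true = false
[3] false OR true OR false = true
[4] false OR false OR true = true
[5] false OR false = false
[6] true OR true OR true = true
[7.3] NOT false = true
[7] false OR false OR true = true
[8.1] NOT true = false
[8.2] NOT true = false
[8] false OR false OR true = true
[root] true AND true AND true AND true AND false AND true AND true AND true = false
Overall: false → denied

Denied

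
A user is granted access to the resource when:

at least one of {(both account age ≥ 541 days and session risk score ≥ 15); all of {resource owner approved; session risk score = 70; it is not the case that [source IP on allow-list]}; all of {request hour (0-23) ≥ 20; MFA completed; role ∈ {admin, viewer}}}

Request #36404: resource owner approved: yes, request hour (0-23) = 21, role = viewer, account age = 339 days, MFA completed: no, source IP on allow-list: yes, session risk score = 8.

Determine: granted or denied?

Denied

Atomic conditions:
  account age ≥ 541 days: 339 ≥ 541 is false
  session risk score ≥ 15: 8 ≥ 15 is false
  resource owner approved: yes → true
  session risk score = 70: 8 == 70 is false
  source IP on allow-list: yes → true
  request hour (0-23) ≥ 20: 21 ≥ 20 is true
  MFA completed: no → false
  role ∈ {admin, viewer}: viewer is in the set → true
Combine:
[1] false AND false = false
[2.3] NOT true = false
[2] true AND false AND false = false
[3] true AND false AND true = false
[root] false OR false OR false = false
Overall: false → denied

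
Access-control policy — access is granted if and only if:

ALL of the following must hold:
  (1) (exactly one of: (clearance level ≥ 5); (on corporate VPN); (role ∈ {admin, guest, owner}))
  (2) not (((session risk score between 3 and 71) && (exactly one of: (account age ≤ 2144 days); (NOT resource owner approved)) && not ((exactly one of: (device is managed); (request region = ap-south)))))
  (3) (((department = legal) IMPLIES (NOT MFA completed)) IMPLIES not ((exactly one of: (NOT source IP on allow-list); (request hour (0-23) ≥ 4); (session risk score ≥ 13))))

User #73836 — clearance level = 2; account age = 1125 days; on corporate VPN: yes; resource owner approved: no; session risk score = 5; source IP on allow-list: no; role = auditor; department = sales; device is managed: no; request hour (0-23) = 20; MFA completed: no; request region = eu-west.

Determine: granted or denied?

Granted

Atomic conditions:
  clearance level ≥ 5: 2 ≥ 5 is false
  on corporate VPN: yes → true
  role ∈ {admin, guest, owner}: auditor is not in the set → false
  session risk score between 3 and 71: 5 in [3, 71] is true
  account age ≤ 2144 days: 1125 ≤ 2144 is true
  NOT resource owner approved: no → true
  device is managed: no → false
  request region = ap-south: eu-west == ap-south is false
  department = legal: sales == legal is false
  NOT MFA completed: no → true
  NOT source IP on allow-list: no → true
  request hour (0-23) ≥ 4: 20 ≥ 4 is true
  session risk score ≥ 13: 5 ≥ 13 is false
Combine:
[1] exactly-one(false, true, false) = true
[2.1.2] exactly-one(true, true) = false
[2.1.3.1] exactly-one(false, false) = false
[2.1.3] NOT false = true
[2.1] true AND false AND true = false
[2] NOT false = true
[3.1] false → true (antecedent false ⇒ implication holds) = true
[3.2.1] exactly-one(true, true, false) = false
[3.2] NOT false = true
[3] true → true = true
[root] true AND true AND true = true
Overall: true → granted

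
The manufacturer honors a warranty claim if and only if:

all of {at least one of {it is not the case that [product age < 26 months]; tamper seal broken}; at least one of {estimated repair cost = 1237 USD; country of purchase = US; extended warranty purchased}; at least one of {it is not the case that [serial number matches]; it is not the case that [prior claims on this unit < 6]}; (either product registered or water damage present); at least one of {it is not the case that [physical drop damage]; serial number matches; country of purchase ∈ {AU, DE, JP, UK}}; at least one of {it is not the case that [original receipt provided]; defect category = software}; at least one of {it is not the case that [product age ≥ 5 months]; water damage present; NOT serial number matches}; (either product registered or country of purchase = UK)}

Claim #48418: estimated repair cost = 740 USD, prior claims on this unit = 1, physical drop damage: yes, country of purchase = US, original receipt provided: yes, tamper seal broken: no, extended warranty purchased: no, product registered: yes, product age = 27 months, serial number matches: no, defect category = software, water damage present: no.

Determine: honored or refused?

Atomic conditions:
  product age < 26 months: 27 < 26 is false
  tamper seal broken: no → false
  estimated repair cost = 1237 USD: 740 == 1237 is false
  country of purchase = US: US == US is true
  extended warranty purchased: no → false
  serial number matches: no → false
  prior claims on this unit < 6: 1 < 6 is true
  product registered: yes → true
  water damage present: no → false
  physical drop damage: yes → true
  country of purchase ∈ {AU, DE, JP, UK}: US is not in the set → false
  original receipt provided: yes → true
  defect category = software: software == software is true
  product age ≥ 5 months: 27 ≥ 5 is true
  NOT serial number matches: no → true
  country of purchase = UK: US == UK is false
Combine:
[1.1] NOT false = true
[1] true OR false = true
[2] false OR true OR false = true
[3.1] NOT false = true
[3.2] NOT true = false
[3] true OR false = true
[4] true OR false = true
[5.1] NOT true = false
[5] false OR false OR false = false
[6.1] NOT true = false
[6] false OR true = true
[7.1] NOT true = false
[7] false OR false OR true = true
[8] true OR false = true
[root] true AND true AND true AND true AND false AND true AND true AND true = false
Overall: false → refused

Refused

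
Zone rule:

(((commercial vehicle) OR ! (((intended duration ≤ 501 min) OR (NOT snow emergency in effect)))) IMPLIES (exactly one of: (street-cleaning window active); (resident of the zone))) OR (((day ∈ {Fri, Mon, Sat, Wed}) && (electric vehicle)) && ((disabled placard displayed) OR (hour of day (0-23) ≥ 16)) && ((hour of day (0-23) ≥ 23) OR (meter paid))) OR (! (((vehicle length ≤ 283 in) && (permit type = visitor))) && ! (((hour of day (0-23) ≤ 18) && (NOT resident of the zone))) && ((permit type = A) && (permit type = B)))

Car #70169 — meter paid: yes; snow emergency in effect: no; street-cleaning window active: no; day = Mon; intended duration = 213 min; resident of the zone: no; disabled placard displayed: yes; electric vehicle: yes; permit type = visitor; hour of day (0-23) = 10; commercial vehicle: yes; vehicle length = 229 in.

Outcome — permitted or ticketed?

Atomic conditions:
  commercial vehicle: yes → true
  intended duration ≤ 501 min: 213 ≤ 501 is true
  NOT snow emergency in effect: no → true
  street-cleaning window active: no → false
  resident of the zone: no → false
  day ∈ {Fri, Mon, Sat, Wed}: Mon is in the set → true
  electric vehicle: yes → true
  disabled placard displayed: yes → true
  hour of day (0-23) ≥ 16: 10 ≥ 16 is false
  hour of day (0-23) ≥ 23: 10 ≥ 23 is false
  meter paid: yes → true
  vehicle length ≤ 283 in: 229 ≤ 283 is true
  permit type = visitor: visitor == visitor is true
  hour of day (0-23) ≤ 18: 10 ≤ 18 is true
  NOT resident of the zone: no → true
  permit type = A: visitor == A is false
  permit type = B: visitor == B is false
Combine:
[1.1.2.1] true OR true = true
[1.1.2] NOT true = false
[1.1] true OR false = true
[1.2] exactly-one(false, false) = false
[1] true → false = false
[2.1] true AND true = true
[2.2] true OR false = true
[2.3] false OR true = true
[2] true AND true AND true = true
[3.1.1] true AND true = true
[3.1] NOT true = false
[3.2.1] true AND true = true
[3.2] NOT true = false
[3.3] false AND false = false
[3] false AND false AND false = false
[root] false OR true OR false = true
Overall: true → permitted

Permitted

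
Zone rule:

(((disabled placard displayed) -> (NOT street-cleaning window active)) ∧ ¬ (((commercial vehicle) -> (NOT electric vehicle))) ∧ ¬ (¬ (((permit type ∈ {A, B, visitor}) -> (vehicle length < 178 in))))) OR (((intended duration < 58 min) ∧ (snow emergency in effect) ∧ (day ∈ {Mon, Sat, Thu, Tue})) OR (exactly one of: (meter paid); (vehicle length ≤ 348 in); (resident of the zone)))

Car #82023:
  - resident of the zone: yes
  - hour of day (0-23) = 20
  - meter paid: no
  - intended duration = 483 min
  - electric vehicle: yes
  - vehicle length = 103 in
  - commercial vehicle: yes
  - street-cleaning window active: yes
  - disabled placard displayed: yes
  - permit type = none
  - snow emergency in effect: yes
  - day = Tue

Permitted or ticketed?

Ticketed

Atomic conditions:
  disabled placard displayed: yes → true
  NOT street-cleaning window active: yes → false
  commercial vehicle: yes → true
  NOT electric vehicle: yes → false
  permit type ∈ {A, B, visitor}: none is not in the set → false
  vehicle length < 178 in: 103 < 178 is true
  intended duration < 58 min: 483 < 58 is false
  snow emergency in effect: yes → true
  day ∈ {Mon, Sat, Thu, Tue}: Tue is in the set → true
  meter paid: no → false
  vehicle length ≤ 348 in: 103 ≤ 348 is true
  resident of the zone: yes → true
Combine:
[1.1] true → false = false
[1.2.1] true → false = false
[1.2] NOT false = true
[1.3.1.1] false → true (antecedent false ⇒ implication holds) = true
[1.3.1] NOT true = false
[1.3] NOT false = true
[1] false AND true AND true = false
[2.1] false AND true AND true = false
[2.2] exactly-one(false, true, true) = false
[2] false OR false = false
[root] false OR false = false
Overall: false → ticketed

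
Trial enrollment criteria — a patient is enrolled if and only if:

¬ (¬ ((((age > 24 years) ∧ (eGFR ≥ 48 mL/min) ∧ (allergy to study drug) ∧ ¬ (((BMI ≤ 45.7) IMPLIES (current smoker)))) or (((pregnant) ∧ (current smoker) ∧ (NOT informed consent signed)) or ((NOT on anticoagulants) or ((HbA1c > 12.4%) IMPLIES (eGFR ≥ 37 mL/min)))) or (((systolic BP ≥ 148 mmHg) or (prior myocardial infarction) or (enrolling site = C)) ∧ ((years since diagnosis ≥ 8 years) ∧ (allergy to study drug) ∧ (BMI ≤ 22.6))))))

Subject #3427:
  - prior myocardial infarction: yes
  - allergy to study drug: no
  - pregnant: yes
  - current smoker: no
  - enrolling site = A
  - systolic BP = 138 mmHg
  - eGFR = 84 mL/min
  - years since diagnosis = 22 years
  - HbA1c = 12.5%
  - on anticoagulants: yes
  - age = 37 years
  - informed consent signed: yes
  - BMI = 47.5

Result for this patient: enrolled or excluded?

Enrolled

Atomic conditions:
  age > 24 years: 37 > 24 is true
  eGFR ≥ 48 mL/min: 84 ≥ 48 is true
  allergy to study drug: no → false
  BMI ≤ 45.7: 47.5 ≤ 45.7 is false
  current smoker: no → false
  pregnant: yes → true
  NOT informed consent signed: yes → false
  NOT on anticoagulants: yes → false
  HbA1c > 12.4%: 12.5 > 12.4 is true
  eGFR ≥ 37 mL/min: 84 ≥ 37 is true
  systolic BP ≥ 148 mmHg: 138 ≥ 148 is false
  prior myocardial infarction: yes → true
  enrolling site = C: A == C is false
  years since diagnosis ≥ 8 years: 22 ≥ 8 is true
  BMI ≤ 22.6: 47.5 ≤ 22.6 is false
Combine:
[1.1.1.4.1] false → false (antecedent false ⇒ implication holds) = true
[1.1.1.4] NOT true = false
[1.1.1] true AND true AND false AND false = false
[1.1.2.1] true AND false AND false = false
[1.1.2.2.2] true → true = true
[1.1.2.2] false OR true = true
[1.1.2] false OR true = true
[1.1.3.1] false OR true OR false = true
[1.1.3.2] true AND false AND false = false
[1.1.3] true AND false = false
[1.1] false OR true OR false = true
[1] NOT true = false
[root] NOT false = true
Overall: true → enrolled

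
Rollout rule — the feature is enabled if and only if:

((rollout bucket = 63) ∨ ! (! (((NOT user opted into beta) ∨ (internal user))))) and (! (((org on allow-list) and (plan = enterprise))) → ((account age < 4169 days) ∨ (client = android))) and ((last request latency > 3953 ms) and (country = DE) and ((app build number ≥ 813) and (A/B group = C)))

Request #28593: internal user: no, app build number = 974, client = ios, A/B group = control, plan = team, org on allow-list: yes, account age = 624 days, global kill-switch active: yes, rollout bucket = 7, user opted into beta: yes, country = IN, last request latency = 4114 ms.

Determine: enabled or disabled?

Atomic conditions:
  rollout bucket = 63: 7 == 63 is false
  NOT user opted into beta: yes → false
  internal user: no → false
  org on allow-list: yes → true
  plan = enterprise: team == enterprise is false
  account age < 4169 days: 624 < 4169 is true
  client = android: ios == android is false
  last request latency > 3953 ms: 4114 > 3953 is true
  country = DE: IN == DE is false
  app build number ≥ 813: 974 ≥ 813 is true
  A/B group = C: control == C is false
Combine:
[1.2.1.1] false OR false = false
[1.2.1] NOT false = true
[1.2] NOT true = false
[1] false OR false = false
[2.1.1] true AND false = false
[2.1] NOT false = true
[2.2] true OR false = true
[2] true → true = true
[3.3] true AND false = false
[3] true AND false AND false = false
[root] false AND true AND false = false
Overall: false → disabled

Disabled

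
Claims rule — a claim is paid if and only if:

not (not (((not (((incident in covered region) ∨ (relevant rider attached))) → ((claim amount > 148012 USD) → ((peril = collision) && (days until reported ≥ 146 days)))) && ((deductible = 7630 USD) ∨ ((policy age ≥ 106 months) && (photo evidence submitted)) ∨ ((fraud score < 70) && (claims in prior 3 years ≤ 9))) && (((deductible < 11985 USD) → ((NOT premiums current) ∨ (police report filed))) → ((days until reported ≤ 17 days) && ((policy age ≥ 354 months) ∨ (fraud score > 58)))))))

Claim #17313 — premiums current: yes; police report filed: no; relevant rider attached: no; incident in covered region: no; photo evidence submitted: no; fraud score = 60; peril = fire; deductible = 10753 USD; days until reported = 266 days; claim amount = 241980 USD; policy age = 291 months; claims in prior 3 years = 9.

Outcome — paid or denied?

Denied

Atomic conditions:
  incident in covered region: no → false
  relevant rider attached: no → false
  claim amount > 148012 USD: 241980 > 148012 is true
  peril = collision: fire == collision is false
  days until reported ≥ 146 days: 266 ≥ 146 is true
  deductible = 7630 USD: 10753 == 7630 is false
  policy age ≥ 106 months: 291 ≥ 106 is true
  photo evidence submitted: no → false
  fraud score < 70: 60 < 70 is true
  claims in prior 3 years ≤ 9: 9 ≤ 9 is true
  deductible < 11985 USD: 10753 < 11985 is true
  NOT premiums current: yes → false
  police report filed: no → false
  days until reported ≤ 17 days: 266 ≤ 17 is false
  policy age ≥ 354 months: 291 ≥ 354 is false
  fraud score > 58: 60 > 58 is true
Combine:
[1.1.1.1.1] false OR false = false
[1.1.1.1] NOT false = true
[1.1.1.2.2] false AND true = false
[1.1.1.2] true → false = false
[1.1.1] true → false = false
[1.1.2.2] true AND false = false
[1.1.2.3] true AND true = true
[1.1.2] false OR false OR true = true
[1.1.3.1.2] false OR false = false
[1.1.3.1] true → false = false
[1.1.3.2.2] false OR true = true
[1.1.3.2] false AND true = false
[1.1.3] false → false (antecedent false ⇒ implication holds) = true
[1.1] false AND true AND true = false
[1] NOT false = true
[root] NOT true = false
Overall: false → denied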